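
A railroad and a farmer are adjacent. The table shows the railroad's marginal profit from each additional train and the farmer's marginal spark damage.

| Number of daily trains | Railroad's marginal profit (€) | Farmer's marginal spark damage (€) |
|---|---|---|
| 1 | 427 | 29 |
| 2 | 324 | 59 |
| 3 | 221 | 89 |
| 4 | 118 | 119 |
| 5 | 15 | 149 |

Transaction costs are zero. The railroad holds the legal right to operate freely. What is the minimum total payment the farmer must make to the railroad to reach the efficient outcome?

Left alone the railroad would choose level 5 (marginal profit stays positive).
Efficient level: k* = 3 (marginal profit ≥ marginal spark damage through 3).
The farmer must at least cover the railroad's forgone profit from cutting 5→3: 118 + 15 = 133.

€133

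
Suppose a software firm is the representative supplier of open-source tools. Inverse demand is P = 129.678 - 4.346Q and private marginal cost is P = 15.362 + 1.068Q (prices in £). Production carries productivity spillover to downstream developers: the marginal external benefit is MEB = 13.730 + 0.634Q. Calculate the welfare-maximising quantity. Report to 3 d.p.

Social marginal cost = private MC − MEB = 1.632 + 0.434Q.
Set SMC = demand: 1.632 + 0.434Q = 129.678 - 4.346Q → Q* = 26.7879.

Q* = 26.788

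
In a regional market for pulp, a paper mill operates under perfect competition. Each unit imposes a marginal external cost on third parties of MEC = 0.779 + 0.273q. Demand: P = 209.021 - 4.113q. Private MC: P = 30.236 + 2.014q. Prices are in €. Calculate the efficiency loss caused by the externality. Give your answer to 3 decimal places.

Market equilibrium (private): 30.236 + 2.014q = 209.021 - 4.113q → q_m = 29.1799.
Social marginal cost = private MC + MEC = 31.015 + 2.287q.
Set SMC = demand: 31.015 + 2.287q = 209.021 - 4.113q → q* = 27.8134.
Between q* and q_m the wedge SMC − demand runs linearly from 0 to MEC(q_m), so the loss is a triangle.
DWL = ½ × 1.3665 × 8.7451 = 5.9751.

DWL = €5.975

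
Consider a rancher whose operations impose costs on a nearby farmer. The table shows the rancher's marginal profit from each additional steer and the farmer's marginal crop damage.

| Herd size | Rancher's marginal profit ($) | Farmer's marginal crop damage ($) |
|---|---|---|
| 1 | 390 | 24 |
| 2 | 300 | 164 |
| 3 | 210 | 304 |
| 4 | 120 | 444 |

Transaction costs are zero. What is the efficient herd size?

2

Bargaining reaches the level where marginal profit last exceeds marginal crop damage.
That holds through level 2 (300 ≥ 164) but not at 3 (210 < 304).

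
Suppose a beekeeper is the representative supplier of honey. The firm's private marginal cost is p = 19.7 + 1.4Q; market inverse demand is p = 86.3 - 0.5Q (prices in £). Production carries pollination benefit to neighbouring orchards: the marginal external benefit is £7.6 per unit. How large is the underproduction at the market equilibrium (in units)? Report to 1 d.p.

Market equilibrium (private): 19.7 + 1.4Q = 86.3 - 0.5Q → Q_m = 35.0526.
Social marginal cost = private MC − MEB = 12.1 + 1.4Q.
Set SMC = demand: 12.1 + 1.4Q = 86.3 - 0.5Q → Q* = 39.0526.
Gap = |35.0526 − 39.0526| = 4.0000.

4.0 units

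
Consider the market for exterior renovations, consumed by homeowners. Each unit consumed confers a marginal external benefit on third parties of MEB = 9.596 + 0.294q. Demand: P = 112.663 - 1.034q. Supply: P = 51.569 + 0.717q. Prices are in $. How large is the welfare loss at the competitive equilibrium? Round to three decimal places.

DWL = $135.271

Market equilibrium (private): 51.569 + 0.717q = 112.663 - 1.034q → q_m = 34.8909.
Social marginal benefit = demand + MEB = 122.259 - 0.740q.
Set SMB = MC: 122.259 - 0.740q = 51.569 + 0.717q → q* = 48.5175.
Height of the DWL triangle at q_m is SMB(q_m) − MC(q_m) = MEB(q_m) = 19.8539.
DWL = ½ × 13.6266 × 19.8539 = 135.2706.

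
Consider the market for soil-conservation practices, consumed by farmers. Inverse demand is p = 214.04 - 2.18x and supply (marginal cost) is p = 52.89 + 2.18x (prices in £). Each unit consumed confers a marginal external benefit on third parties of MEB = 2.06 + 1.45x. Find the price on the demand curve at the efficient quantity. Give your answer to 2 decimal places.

P = £91.77

Social marginal benefit = demand + MEB = 216.10 - 0.73x.
Set SMB = MC: 216.10 - 0.73x = 52.89 + 2.18x → x* = 56.0859.
Consumer price on the demand curve at x*: 214.04 − 2.18×56.0859 = 91.7727.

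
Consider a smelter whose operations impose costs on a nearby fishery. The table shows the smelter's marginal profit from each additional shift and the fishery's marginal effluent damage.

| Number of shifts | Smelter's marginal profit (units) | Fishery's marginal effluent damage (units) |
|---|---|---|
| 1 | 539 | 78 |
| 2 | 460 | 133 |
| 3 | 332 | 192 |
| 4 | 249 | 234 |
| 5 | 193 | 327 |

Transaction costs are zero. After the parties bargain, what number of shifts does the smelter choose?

4

Bargaining reaches the level where marginal profit last exceeds marginal effluent damage.
That holds through level 4 (249 ≥ 234) but not at 5 (193 < 327).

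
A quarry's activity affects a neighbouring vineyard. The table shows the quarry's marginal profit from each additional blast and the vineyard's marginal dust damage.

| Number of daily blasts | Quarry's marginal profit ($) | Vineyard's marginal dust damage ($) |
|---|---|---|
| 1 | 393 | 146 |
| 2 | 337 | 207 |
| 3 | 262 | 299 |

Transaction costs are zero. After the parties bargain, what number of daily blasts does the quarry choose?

2

Bargaining reaches the level where marginal profit last exceeds marginal dust damage.
That holds through level 2 (337 ≥ 207) but not at 3 (262 < 299).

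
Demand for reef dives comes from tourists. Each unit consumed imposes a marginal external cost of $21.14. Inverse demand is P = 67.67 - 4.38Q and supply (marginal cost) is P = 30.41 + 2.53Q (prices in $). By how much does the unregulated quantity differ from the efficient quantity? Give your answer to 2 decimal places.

3.06 units

Market equilibrium (private): 30.41 + 2.53Q = 67.67 - 4.38Q → Q_m = 5.3922.
Social marginal benefit = demand − MEC = 46.53 - 4.38Q.
Set SMB = MC: 46.53 - 4.38Q = 30.41 + 2.53Q → Q* = 2.3329.
Gap = |5.3922 − 2.3329| = 3.0593.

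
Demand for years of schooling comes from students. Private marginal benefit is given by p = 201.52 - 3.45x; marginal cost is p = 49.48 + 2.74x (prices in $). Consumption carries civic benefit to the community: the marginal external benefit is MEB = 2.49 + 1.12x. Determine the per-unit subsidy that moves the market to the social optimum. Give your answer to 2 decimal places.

subsidy = $36.63 per unit

Social marginal benefit = demand + MEB = 204.01 - 2.33x.
Set SMB = MC: 204.01 - 2.33x = 49.48 + 2.74x → x* = 30.4793.
The Pigouvian subsidy equals MEB at x*: 2.49 + 1.12×30.4793 = 36.6268.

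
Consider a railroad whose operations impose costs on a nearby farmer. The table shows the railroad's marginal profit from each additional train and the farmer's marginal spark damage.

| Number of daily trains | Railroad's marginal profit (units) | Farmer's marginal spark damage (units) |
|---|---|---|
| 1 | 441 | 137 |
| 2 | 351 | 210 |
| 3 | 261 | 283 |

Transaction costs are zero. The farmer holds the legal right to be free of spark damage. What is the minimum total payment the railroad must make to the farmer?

347

Efficient level: marginal profit ≥ marginal spark damage through level 2, so k* = 2.
With the farmer holding the right, the railroad must at least compensate total damage at k*: 137 + 210 = 347.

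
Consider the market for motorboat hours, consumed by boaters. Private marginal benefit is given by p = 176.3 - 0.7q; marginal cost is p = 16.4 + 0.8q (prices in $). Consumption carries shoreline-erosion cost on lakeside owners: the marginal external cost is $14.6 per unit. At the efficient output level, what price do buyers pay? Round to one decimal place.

Social marginal benefit = demand − MEC = 161.7 - 0.7q.
Set SMB = MC: 161.7 - 0.7q = 16.4 + 0.8q → q* = 96.8667.
Consumer price on the demand curve at q*: 176.3 − 0.7×96.8667 = 108.4933.

P = $108.5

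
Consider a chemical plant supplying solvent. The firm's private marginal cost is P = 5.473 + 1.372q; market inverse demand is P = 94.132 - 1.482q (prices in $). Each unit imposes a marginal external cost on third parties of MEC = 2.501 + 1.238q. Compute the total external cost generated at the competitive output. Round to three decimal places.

$675.042

Market equilibrium (private): 5.473 + 1.372q = 94.132 - 1.482q → q_m = 31.0648.
Total external cost = ∫₀^{q_m} (2.501 + 1.238q) dq = 2.501×31.0648 + ½×1.238×31.0648² = 675.0416.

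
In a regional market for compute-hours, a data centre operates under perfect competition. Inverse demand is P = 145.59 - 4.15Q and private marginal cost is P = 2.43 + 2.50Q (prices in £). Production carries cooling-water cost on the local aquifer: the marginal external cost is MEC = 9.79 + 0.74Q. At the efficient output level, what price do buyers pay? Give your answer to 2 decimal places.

Social marginal cost = private MC + MEC = 12.22 + 3.24Q.
Set SMC = demand: 12.22 + 3.24Q = 145.59 - 4.15Q → Q* = 18.0474.
Consumer price on the demand curve at Q*: 145.59 − 4.15×18.0474 = 70.6933.

P = £70.69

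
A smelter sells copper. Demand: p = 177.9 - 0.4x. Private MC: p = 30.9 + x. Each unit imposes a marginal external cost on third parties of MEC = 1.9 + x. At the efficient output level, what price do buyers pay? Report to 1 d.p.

P = 153.7

Social marginal cost = private MC + MEC = 32.8 + 2.0x.
Set SMC = demand: 32.8 + 2.0x = 177.9 - 0.4x → x* = 60.4583.
Consumer price on the demand curve at x*: 177.9 − 0.4×60.4583 = 153.7167.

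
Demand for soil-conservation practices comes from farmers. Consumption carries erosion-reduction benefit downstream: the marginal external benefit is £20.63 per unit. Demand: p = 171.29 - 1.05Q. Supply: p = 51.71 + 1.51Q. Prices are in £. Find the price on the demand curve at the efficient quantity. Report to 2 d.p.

P = £113.78

Social marginal benefit = demand + MEB = 191.92 - 1.05Q.
Set SMB = MC: 191.92 - 1.05Q = 51.71 + 1.51Q → Q* = 54.7695.
Consumer price on the demand curve at Q*: 171.29 − 1.05×54.7695 = 113.7820.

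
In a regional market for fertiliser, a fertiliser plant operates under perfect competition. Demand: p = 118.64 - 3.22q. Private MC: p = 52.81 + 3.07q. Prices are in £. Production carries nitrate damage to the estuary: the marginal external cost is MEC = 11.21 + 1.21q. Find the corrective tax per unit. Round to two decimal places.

tax = £20.02 per unit

Social marginal cost = private MC + MEC = 64.02 + 4.28q.
Set SMC = demand: 64.02 + 4.28q = 118.64 - 3.22q → q* = 7.2827.
The Pigouvian tax equals MEC at q*: 11.21 + 1.21×7.2827 = 20.0221.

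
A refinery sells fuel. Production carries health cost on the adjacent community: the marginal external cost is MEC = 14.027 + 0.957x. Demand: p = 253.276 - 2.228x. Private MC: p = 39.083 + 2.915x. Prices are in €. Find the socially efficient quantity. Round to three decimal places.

x* = 32.814

Social marginal cost = private MC + MEC = 53.110 + 3.872x.
Set SMC = demand: 53.110 + 3.872x = 253.276 - 2.228x → x* = 32.8141.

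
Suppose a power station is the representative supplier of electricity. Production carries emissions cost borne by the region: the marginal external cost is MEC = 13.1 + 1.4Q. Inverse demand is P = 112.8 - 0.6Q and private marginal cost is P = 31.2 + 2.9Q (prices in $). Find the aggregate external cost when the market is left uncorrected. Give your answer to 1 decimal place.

Market equilibrium (private): 31.2 + 2.9Q = 112.8 - 0.6Q → Q_m = 23.3143.
Total external cost = ∫₀^{Q_m} (13.1 + 1.4Q) dQ = 13.1×23.3143 + ½×1.4×23.3143² = 685.9069.

$685.9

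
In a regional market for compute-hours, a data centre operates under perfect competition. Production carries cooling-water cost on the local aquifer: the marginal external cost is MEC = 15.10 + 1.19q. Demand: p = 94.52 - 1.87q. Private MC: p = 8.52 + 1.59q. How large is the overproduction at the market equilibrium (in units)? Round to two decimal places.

9.61 units

Market equilibrium (private): 8.52 + 1.59q = 94.52 - 1.87q → q_m = 24.8555.
Social marginal cost = private MC + MEC = 23.62 + 2.78q.
Set SMC = demand: 23.62 + 2.78q = 94.52 - 1.87q → q* = 15.2473.
Gap = |24.8555 − 15.2473| = 9.6082.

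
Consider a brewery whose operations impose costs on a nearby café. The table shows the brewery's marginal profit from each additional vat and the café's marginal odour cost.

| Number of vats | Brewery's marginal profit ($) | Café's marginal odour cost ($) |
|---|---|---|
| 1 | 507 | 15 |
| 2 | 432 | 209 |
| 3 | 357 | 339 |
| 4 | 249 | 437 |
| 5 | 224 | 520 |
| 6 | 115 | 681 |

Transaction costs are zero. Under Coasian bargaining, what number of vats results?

Bargaining reaches the level where marginal profit last exceeds marginal odour cost.
That holds through level 3 (357 ≥ 339) but not at 4 (249 < 437).

3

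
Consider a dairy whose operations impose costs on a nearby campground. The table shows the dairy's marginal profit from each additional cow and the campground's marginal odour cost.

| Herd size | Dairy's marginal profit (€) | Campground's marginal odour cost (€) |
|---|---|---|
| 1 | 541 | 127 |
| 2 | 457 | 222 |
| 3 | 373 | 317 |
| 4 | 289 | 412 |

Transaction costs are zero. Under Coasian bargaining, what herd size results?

Bargaining reaches the level where marginal profit last exceeds marginal odour cost.
That holds through level 3 (373 ≥ 317) but not at 4 (289 < 412).

3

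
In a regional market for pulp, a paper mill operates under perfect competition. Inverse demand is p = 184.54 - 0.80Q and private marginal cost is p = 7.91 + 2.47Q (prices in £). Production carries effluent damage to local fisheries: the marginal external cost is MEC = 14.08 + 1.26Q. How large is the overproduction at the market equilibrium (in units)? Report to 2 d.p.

18.13 units

Market equilibrium (private): 7.91 + 2.47Q = 184.54 - 0.80Q → Q_m = 54.0153.
Social marginal cost = private MC + MEC = 21.99 + 3.73Q.
Set SMC = demand: 21.99 + 3.73Q = 184.54 - 0.80Q → Q* = 35.8830.
Gap = |54.0153 − 35.8830| = 18.1323.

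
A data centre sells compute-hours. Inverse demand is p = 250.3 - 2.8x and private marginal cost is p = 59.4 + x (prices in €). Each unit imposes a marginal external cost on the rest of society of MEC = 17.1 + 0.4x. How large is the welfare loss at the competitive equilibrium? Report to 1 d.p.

Market equilibrium (private): 59.4 + x = 250.3 - 2.8x → x_m = 50.2368.
Social marginal cost = private MC + MEC = 76.5 + 1.4x.
Set SMC = demand: 76.5 + 1.4x = 250.3 - 2.8x → x* = 41.3810.
The welfare-loss triangle has base |x_m − x*| and height MEC(x_m) (the vertical gap between SMC and demand is zero at x* and MEC at x_m).
DWL = ½ × 8.8558 × 37.1947 = 164.6944.

DWL = €164.7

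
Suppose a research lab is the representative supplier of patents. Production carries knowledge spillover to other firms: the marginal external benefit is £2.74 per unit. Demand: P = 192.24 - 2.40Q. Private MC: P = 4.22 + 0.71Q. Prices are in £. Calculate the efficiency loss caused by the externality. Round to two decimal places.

Market equilibrium (private): 4.22 + 0.71Q = 192.24 - 2.40Q → Q_m = 60.4566.
Social marginal cost = private MC − MEB = 1.48 + 0.71Q.
Set SMC = demand: 1.48 + 0.71Q = 192.24 - 2.40Q → Q* = 61.3376.
Between Q* and Q_m the wedge demand − SMC runs linearly from 0 to MEB(Q_m), so the loss is a triangle.
DWL = ½ × 0.8810 × 2.7400 = 1.2070.

DWL = £1.21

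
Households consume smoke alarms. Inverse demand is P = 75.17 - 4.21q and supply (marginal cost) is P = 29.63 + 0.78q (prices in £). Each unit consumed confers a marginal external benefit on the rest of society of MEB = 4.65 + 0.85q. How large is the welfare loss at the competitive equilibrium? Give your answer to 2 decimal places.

DWL = £18.59

Market equilibrium (private): 29.63 + 0.78q = 75.17 - 4.21q → q_m = 9.1263.
Social marginal benefit = demand + MEB = 79.82 - 3.36q.
Set SMB = MC: 79.82 - 3.36q = 29.63 + 0.78q → q* = 12.1232.
The loss is the area between SMB and MC from q* to q_m; with linear curves that's a triangle of height MEB(q_m).
DWL = ½ × 2.9969 × 12.4073 = 18.5917.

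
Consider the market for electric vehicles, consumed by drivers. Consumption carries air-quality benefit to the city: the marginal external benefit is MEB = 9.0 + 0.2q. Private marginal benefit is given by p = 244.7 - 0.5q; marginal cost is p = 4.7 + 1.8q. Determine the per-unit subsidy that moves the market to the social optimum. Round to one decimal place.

subsidy = 32.7 per unit

Social marginal benefit = demand + MEB = 253.7 - 0.3q.
Set SMB = MC: 253.7 - 0.3q = 4.7 + 1.8q → q* = 118.5714.
The Pigouvian subsidy equals MEB at q*: 9.0 + 0.2×118.5714 = 32.7143.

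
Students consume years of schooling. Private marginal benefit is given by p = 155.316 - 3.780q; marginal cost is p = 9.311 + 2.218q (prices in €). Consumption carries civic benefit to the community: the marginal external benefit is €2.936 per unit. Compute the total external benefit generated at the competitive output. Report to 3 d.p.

Market equilibrium (private): 9.311 + 2.218q = 155.316 - 3.780q → q_m = 24.3423.
Total external benefit = MEB × q_m = 2.936 × 24.3423 = 71.4690.

€71.469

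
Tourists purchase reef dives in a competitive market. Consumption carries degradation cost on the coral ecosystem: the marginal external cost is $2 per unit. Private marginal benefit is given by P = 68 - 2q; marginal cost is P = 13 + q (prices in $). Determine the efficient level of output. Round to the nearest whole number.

q* = 18

Social marginal benefit = demand − MEC = 66 - 2q.
Set SMB = MC: 66 - 2q = 13 + q → q* = 17.6667.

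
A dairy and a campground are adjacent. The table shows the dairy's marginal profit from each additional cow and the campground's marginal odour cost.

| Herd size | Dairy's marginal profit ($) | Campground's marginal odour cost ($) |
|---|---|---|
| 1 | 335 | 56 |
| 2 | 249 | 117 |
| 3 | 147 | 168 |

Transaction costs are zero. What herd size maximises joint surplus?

Bargaining reaches the level where marginal profit last exceeds marginal odour cost.
That holds through level 2 (249 ≥ 117) but not at 3 (147 < 168).

2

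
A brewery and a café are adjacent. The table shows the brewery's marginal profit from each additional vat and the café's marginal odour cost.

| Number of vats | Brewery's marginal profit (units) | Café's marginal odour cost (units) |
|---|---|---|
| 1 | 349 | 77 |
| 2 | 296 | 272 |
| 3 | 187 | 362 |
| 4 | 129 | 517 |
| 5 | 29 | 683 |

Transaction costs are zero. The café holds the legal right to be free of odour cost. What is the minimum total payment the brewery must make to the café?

Efficient level: marginal profit ≥ marginal odour cost through level 2, so k* = 2.
With the café holding the right, the brewery must at least compensate total damage at k*: 77 + 272 = 349.

349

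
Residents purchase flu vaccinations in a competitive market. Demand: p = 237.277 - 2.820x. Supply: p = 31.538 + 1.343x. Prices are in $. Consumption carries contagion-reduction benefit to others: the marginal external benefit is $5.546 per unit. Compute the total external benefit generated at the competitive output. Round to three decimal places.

$274.088

Market equilibrium (private): 31.538 + 1.343x = 237.277 - 2.820x → x_m = 49.4209.
Total external benefit = MEB × x_m = 5.546 × 49.4209 = 274.0883.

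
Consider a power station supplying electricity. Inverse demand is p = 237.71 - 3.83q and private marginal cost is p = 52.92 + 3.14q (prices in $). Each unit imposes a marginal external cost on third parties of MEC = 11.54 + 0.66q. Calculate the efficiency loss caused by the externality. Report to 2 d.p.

Market equilibrium (private): 52.92 + 3.14q = 237.71 - 3.83q → q_m = 26.5122.
Social marginal cost = private MC + MEC = 64.46 + 3.80q.
Set SMC = demand: 64.46 + 3.80q = 237.71 - 3.83q → q* = 22.7064.
Height of the DWL triangle at q_m is SMC(q_m) − demand(q_m) = MEC(q_m) = 29.0380.
DWL = ½ × 3.8058 × 29.0380 = 55.2564.

DWL = $55.26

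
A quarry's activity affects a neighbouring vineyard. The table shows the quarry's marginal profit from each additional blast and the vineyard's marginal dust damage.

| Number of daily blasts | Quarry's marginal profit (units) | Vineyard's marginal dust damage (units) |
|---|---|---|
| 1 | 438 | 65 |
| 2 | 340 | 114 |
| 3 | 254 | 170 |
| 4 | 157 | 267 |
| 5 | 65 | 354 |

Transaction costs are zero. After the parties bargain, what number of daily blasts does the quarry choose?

3

Bargaining reaches the level where marginal profit last exceeds marginal dust damage.
That holds through level 3 (254 ≥ 170) but not at 4 (157 < 267).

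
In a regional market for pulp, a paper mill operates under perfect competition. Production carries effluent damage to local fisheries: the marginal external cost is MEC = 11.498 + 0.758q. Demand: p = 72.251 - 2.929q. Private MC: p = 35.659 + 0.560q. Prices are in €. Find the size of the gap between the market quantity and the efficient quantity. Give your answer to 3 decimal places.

Market equilibrium (private): 35.659 + 0.560q = 72.251 - 2.929q → q_m = 10.4878.
Social marginal cost = private MC + MEC = 47.157 + 1.318q.
Set SMC = demand: 47.157 + 1.318q = 72.251 - 2.929q → q* = 5.9086.
Gap = |10.4878 − 5.9086| = 4.5792.

4.579 units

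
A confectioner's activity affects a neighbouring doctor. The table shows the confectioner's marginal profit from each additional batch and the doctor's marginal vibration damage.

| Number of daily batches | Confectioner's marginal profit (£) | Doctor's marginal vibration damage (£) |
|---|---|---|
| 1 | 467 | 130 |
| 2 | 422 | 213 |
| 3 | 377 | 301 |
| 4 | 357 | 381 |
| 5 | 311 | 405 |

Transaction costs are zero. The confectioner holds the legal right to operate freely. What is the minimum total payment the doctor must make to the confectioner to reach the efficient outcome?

£668

Left alone the confectioner would choose level 5 (marginal profit stays positive).
Efficient level: k* = 3 (marginal profit ≥ marginal vibration damage through 3).
The doctor must at least cover the confectioner's forgone profit from cutting 5→3: 357 + 311 = 668.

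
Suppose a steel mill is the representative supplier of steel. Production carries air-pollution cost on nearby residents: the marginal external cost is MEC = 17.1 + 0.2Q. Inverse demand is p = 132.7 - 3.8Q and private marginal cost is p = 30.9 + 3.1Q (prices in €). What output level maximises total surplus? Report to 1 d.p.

Social marginal cost = private MC + MEC = 48.0 + 3.3Q.
Set SMC = demand: 48.0 + 3.3Q = 132.7 - 3.8Q → Q* = 11.9296.

Q* = 11.9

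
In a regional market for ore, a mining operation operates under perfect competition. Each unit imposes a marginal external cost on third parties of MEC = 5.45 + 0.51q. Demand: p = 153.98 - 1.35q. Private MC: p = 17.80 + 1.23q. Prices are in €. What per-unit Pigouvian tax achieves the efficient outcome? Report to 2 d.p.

Social marginal cost = private MC + MEC = 23.25 + 1.74q.
Set SMC = demand: 23.25 + 1.74q = 153.98 - 1.35q → q* = 42.3074.
The Pigouvian tax equals MEC at q*: 5.45 + 0.51×42.3074 = 27.0268.

tax = €27.03 per unit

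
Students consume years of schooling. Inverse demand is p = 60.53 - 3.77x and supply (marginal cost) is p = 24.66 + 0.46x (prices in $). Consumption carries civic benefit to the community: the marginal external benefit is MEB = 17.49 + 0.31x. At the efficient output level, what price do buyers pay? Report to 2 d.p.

Social marginal benefit = demand + MEB = 78.02 - 3.46x.
Set SMB = MC: 78.02 - 3.46x = 24.66 + 0.46x → x* = 13.6122.
Consumer price on the demand curve at x*: 60.53 − 3.77×13.6122 = 9.2120.

P = $9.21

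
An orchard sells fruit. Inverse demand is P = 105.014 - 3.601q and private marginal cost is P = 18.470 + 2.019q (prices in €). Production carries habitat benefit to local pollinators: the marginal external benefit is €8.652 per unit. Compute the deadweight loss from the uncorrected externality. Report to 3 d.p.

Market equilibrium (private): 18.470 + 2.019q = 105.014 - 3.601q → q_m = 15.3993.
Social marginal cost = private MC − MEB = 9.818 + 2.019q.
Set SMC = demand: 9.818 + 2.019q = 105.014 - 3.601q → q* = 16.9388.
Height of the DWL triangle at q_m is demand(q_m) − SMC(q_m) = MEB(q_m) = 8.6520.
DWL = ½ × 1.5395 × 8.6520 = 6.6599.

DWL = €6.660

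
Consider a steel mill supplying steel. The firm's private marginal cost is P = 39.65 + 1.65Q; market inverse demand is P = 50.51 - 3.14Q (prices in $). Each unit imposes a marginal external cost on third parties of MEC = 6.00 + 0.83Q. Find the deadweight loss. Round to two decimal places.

Market equilibrium (private): 39.65 + 1.65Q = 50.51 - 3.14Q → Q_m = 2.2672.
Social marginal cost = private MC + MEC = 45.65 + 2.48Q.
Set SMC = demand: 45.65 + 2.48Q = 50.51 - 3.14Q → Q* = 0.8648.
The welfare-loss triangle has base |Q_m − Q*| and height MEC(Q_m) (the vertical gap between SMC and demand is zero at Q* and MEC at Q_m).
DWL = ½ × 1.4024 × 7.8818 = 5.5267.

DWL = $5.53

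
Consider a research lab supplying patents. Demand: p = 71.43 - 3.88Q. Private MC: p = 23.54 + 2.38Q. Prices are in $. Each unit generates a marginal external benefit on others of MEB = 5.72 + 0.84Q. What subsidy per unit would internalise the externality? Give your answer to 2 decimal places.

subsidy = $14.03 per unit

Social marginal cost = private MC − MEB = 17.82 + 1.54Q.
Set SMC = demand: 17.82 + 1.54Q = 71.43 - 3.88Q → Q* = 9.8911.
The Pigouvian subsidy equals MEB at Q*: 5.72 + 0.84×9.8911 = 14.0285.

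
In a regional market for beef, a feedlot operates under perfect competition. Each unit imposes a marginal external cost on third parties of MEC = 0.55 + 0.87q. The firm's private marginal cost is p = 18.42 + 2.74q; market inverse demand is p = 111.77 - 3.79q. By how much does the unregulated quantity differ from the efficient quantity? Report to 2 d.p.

1.76 units

Market equilibrium (private): 18.42 + 2.74q = 111.77 - 3.79q → q_m = 14.2956.
Social marginal cost = private MC + MEC = 18.97 + 3.61q.
Set SMC = demand: 18.97 + 3.61q = 111.77 - 3.79q → q* = 12.5405.
Gap = |14.2956 − 12.5405| = 1.7551.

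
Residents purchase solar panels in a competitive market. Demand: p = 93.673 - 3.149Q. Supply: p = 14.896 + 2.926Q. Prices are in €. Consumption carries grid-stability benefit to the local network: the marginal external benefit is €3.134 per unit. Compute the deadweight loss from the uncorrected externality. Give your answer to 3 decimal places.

Market equilibrium (private): 14.896 + 2.926Q = 93.673 - 3.149Q → Q_m = 12.9674.
Social marginal benefit = demand + MEB = 96.807 - 3.149Q.
Set SMB = MC: 96.807 - 3.149Q = 14.896 + 2.926Q → Q* = 13.4833.
Height of the DWL triangle at Q_m is SMB(Q_m) − MC(Q_m) = MEB(Q_m) = 3.1340.
DWL = ½ × 0.5159 × 3.1340 = 0.8084.

DWL = €0.808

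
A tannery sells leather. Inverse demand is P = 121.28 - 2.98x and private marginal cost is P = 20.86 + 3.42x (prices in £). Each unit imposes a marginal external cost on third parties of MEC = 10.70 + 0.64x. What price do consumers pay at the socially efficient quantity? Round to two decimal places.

Social marginal cost = private MC + MEC = 31.56 + 4.06x.
Set SMC = demand: 31.56 + 4.06x = 121.28 - 2.98x → x* = 12.7443.
Consumer price on the demand curve at x*: 121.28 − 2.98×12.7443 = 83.3020.

P = £83.30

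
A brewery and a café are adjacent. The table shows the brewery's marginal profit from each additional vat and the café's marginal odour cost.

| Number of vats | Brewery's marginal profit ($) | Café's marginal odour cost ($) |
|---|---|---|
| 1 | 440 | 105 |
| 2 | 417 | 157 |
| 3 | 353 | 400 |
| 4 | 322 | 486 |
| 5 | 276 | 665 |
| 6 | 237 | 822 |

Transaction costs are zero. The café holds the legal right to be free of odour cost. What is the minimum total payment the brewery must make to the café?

Efficient level: marginal profit ≥ marginal odour cost through level 2, so k* = 2.
With the café holding the right, the brewery must at least compensate total damage at k*: 105 + 157 = 262.

$262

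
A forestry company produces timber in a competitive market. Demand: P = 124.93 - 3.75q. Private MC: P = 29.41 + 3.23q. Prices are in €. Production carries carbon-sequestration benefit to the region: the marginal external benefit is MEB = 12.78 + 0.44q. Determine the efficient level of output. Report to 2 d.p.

q* = 16.56

Social marginal cost = private MC − MEB = 16.63 + 2.79q.
Set SMC = demand: 16.63 + 2.79q = 124.93 - 3.75q → q* = 16.5596.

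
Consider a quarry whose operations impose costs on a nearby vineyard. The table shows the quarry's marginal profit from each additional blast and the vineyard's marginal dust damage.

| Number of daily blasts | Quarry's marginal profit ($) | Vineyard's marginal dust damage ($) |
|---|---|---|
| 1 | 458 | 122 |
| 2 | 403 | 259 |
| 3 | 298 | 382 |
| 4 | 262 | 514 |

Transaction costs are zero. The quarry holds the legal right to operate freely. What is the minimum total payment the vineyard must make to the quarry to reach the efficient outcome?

Left alone the quarry would choose level 4 (marginal profit stays positive).
Efficient level: k* = 2 (marginal profit ≥ marginal dust damage through 2).
The vineyard must at least cover the quarry's forgone profit from cutting 4→2: 298 + 262 = 560.

$560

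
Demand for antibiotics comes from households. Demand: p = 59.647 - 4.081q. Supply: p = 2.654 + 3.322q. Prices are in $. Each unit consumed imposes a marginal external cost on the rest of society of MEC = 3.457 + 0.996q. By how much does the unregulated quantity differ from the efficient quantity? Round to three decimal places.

Market equilibrium (private): 2.654 + 3.322q = 59.647 - 4.081q → q_m = 7.6986.
Social marginal benefit = demand − MEC = 56.190 - 5.077q.
Set SMB = MC: 56.190 - 5.077q = 2.654 + 3.322q → q* = 6.3741.
Gap = |7.6986 − 6.3741| = 1.3245.

1.325 units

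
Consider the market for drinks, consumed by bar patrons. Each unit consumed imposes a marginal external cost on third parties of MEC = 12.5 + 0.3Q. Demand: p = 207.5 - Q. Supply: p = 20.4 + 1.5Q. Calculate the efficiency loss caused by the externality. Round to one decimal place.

Market equilibrium (private): 20.4 + 1.5Q = 207.5 - Q → Q_m = 74.8400.
Social marginal benefit = demand − MEC = 195.0 - 1.3Q.
Set SMB = MC: 195.0 - 1.3Q = 20.4 + 1.5Q → Q* = 62.3571.
The loss is the area between SMB and MC from Q* to Q_m; with linear curves that's a triangle of height MEC(Q_m).
DWL = ½ × 12.4829 × 34.9520 = 218.1512.

DWL = 218.2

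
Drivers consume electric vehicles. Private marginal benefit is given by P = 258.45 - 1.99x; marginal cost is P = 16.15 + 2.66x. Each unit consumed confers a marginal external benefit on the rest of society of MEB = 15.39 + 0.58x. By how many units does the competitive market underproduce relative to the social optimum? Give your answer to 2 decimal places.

11.21 units

Market equilibrium (private): 16.15 + 2.66x = 258.45 - 1.99x → x_m = 52.1075.
Social marginal benefit = demand + MEB = 273.84 - 1.41x.
Set SMB = MC: 273.84 - 1.41x = 16.15 + 2.66x → x* = 63.3145.
Gap = |52.1075 − 63.3145| = 11.2070.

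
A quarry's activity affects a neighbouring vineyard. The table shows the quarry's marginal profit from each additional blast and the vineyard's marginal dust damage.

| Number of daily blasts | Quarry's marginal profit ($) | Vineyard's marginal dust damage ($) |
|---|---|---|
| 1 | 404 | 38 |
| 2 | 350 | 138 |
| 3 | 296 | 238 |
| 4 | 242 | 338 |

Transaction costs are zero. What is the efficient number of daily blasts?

Bargaining reaches the level where marginal profit last exceeds marginal dust damage.
That holds through level 3 (296 ≥ 238) but not at 4 (242 < 338).

3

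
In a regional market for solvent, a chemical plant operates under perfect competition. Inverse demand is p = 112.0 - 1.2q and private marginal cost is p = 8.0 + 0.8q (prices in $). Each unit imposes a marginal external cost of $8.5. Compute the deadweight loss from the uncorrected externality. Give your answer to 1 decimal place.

DWL = $18.1

Market equilibrium (private): 8.0 + 0.8q = 112.0 - 1.2q → q_m = 52.0000.
Social marginal cost = private MC + MEC = 16.5 + 0.8q.
Set SMC = demand: 16.5 + 0.8q = 112.0 - 1.2q → q* = 47.7500.
The welfare-loss triangle has base |q_m − q*| and height MEC(q_m) (the vertical gap between SMC and demand is zero at q* and MEC at q_m).
DWL = ½ × 4.2500 × 8.5000 = 18.0625.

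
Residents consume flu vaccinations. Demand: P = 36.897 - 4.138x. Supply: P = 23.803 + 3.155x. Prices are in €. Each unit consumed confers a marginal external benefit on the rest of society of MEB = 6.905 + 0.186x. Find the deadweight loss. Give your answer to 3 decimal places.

DWL = €3.687

Market equilibrium (private): 23.803 + 3.155x = 36.897 - 4.138x → x_m = 1.7954.
Social marginal benefit = demand + MEB = 43.802 - 3.952x.
Set SMB = MC: 43.802 - 3.952x = 23.803 + 3.155x → x* = 2.8140.
Height of the DWL triangle at x_m is SMB(x_m) − MC(x_m) = MEB(x_m) = 7.2389.
DWL = ½ × 1.0186 × 7.2389 = 3.6868.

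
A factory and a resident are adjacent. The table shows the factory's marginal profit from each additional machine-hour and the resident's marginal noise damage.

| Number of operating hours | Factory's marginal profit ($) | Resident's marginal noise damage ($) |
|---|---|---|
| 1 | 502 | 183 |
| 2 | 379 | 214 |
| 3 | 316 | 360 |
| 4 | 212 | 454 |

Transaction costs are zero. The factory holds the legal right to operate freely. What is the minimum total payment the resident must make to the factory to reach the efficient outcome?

$528

Left alone the factory would choose level 4 (marginal profit stays positive).
Efficient level: k* = 2 (marginal profit ≥ marginal noise damage through 2).
The resident must at least cover the factory's forgone profit from cutting 4→2: 316 + 212 = 528.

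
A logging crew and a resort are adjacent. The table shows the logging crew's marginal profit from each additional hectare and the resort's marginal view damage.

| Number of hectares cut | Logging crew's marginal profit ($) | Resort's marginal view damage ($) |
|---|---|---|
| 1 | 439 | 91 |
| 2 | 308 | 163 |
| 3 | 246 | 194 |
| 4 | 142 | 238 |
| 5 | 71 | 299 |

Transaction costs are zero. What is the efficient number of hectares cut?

Bargaining reaches the level where marginal profit last exceeds marginal view damage.
That holds through level 3 (246 ≥ 194) but not at 4 (142 < 238).

3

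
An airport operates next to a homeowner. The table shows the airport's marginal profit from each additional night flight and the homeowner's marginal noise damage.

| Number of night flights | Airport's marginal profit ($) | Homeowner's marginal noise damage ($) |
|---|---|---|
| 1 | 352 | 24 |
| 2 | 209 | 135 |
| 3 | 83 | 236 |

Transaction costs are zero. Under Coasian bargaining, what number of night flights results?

Bargaining reaches the level where marginal profit last exceeds marginal noise damage.
That holds through level 2 (209 ≥ 135) but not at 3 (83 < 236).

2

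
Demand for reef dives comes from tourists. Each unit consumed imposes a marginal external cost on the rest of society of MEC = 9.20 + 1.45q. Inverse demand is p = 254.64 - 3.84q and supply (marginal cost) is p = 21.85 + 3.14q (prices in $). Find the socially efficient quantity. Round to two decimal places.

q* = 26.52

Social marginal benefit = demand − MEC = 245.44 - 5.29q.
Set SMB = MC: 245.44 - 5.29q = 21.85 + 3.14q → q* = 26.5231.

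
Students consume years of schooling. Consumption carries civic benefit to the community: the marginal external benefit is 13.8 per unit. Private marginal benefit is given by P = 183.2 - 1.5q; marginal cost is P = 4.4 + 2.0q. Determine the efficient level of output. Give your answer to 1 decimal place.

Social marginal benefit = demand + MEB = 197.0 - 1.5q.
Set SMB = MC: 197.0 - 1.5q = 4.4 + 2.0q → q* = 55.0286.

q* = 55.0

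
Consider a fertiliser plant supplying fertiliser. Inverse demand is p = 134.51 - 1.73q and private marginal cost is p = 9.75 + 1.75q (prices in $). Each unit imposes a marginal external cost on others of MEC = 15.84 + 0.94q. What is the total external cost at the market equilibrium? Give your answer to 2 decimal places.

$1171.95

Market equilibrium (private): 9.75 + 1.75q = 134.51 - 1.73q → q_m = 35.8506.
Total external cost = ∫₀^{q_m} (15.84 + 0.94q) dq = 15.84×35.8506 + ½×0.94×35.8506² = 1171.9483.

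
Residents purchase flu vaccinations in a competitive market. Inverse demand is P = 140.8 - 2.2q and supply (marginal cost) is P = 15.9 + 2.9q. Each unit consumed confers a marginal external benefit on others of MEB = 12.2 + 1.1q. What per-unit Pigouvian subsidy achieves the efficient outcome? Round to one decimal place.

subsidy = 49.9 per unit

Social marginal benefit = demand + MEB = 153.0 - 1.1q.
Set SMB = MC: 153.0 - 1.1q = 15.9 + 2.9q → q* = 34.2750.
The Pigouvian subsidy equals MEB at q*: 12.2 + 1.1×34.2750 = 49.9025.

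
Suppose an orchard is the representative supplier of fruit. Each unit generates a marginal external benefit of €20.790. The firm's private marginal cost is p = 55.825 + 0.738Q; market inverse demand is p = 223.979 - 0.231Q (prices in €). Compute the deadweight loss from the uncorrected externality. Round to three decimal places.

Market equilibrium (private): 55.825 + 0.738Q = 223.979 - 0.231Q → Q_m = 173.5335.
Social marginal cost = private MC − MEB = 35.035 + 0.738Q.
Set SMC = demand: 35.035 + 0.738Q = 223.979 - 0.231Q → Q* = 194.9886.
Height of the DWL triangle at Q_m is demand(Q_m) − SMC(Q_m) = MEB(Q_m) = 20.7900.
DWL = ½ × 21.4551 × 20.7900 = 223.0258.

DWL = €223.026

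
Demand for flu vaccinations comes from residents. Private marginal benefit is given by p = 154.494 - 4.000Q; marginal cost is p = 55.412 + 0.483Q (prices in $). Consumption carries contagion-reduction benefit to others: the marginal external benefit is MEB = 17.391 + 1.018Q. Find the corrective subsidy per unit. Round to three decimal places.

Social marginal benefit = demand + MEB = 171.885 - 2.982Q.
Set SMB = MC: 171.885 - 2.982Q = 55.412 + 0.483Q → Q* = 33.6141.
The Pigouvian subsidy equals MEB at Q*: 17.391 + 1.018×33.6141 = 51.6102.

subsidy = $51.610 per unit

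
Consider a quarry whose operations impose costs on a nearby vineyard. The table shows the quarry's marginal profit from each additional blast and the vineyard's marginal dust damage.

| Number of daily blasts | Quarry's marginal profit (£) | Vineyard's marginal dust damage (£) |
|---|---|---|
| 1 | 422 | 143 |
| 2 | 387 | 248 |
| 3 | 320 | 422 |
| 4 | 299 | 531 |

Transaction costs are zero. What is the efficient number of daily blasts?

Bargaining reaches the level where marginal profit last exceeds marginal dust damage.
That holds through level 2 (387 ≥ 248) but not at 3 (320 < 422).

2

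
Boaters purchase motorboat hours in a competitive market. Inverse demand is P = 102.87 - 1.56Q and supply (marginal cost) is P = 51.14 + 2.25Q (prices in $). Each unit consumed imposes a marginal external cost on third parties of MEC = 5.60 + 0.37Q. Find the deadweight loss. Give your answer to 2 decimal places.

Market equilibrium (private): 51.14 + 2.25Q = 102.87 - 1.56Q → Q_m = 13.5774.
Social marginal benefit = demand − MEC = 97.27 - 1.93Q.
Set SMB = MC: 97.27 - 1.93Q = 51.14 + 2.25Q → Q* = 11.0359.
The loss is the area between SMB and MC from Q* to Q_m; with linear curves that's a triangle of height MEC(Q_m).
DWL = ½ × 2.5415 × 10.6236 = 13.4999.

DWL = $13.50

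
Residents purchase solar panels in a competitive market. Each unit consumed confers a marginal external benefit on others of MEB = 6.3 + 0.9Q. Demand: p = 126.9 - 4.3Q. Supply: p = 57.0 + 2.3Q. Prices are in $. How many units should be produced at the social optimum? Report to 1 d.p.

Q* = 13.4

Social marginal benefit = demand + MEB = 133.2 - 3.4Q.
Set SMB = MC: 133.2 - 3.4Q = 57.0 + 2.3Q → Q* = 13.3684.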